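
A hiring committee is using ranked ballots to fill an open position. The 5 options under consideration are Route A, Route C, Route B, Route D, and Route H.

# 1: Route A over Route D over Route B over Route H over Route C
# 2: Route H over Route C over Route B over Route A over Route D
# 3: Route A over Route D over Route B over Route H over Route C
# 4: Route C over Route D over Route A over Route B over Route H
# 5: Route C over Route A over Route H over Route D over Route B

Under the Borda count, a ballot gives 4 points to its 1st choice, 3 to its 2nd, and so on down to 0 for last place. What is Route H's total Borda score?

Borda scores:
  Route A: 4 + 1 + 4 + 2 + 3 = 14
  Route C: 0 + 3 + 0 + 4 + 4 = 11
  Route B: 2 + 2 + 2 + 1 + 0 = 7
  Route D: 3 + 0 + 3 + 3 + 1 = 10
  Route H: 1 + 4 + 1 + 0 + 2 = 8

8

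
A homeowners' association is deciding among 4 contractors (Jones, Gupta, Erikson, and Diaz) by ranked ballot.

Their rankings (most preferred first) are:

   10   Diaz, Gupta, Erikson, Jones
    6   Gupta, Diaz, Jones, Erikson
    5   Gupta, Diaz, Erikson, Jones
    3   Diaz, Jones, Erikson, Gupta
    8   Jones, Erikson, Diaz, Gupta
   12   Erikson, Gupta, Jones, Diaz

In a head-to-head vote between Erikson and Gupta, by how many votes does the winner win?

2

Ballots ranking Erikson above Gupta: 3+8+12 = 23.
Ballots ranking Gupta above Erikson: 10+6+5 = 21.
Erikson wins 23–21, a margin of 2.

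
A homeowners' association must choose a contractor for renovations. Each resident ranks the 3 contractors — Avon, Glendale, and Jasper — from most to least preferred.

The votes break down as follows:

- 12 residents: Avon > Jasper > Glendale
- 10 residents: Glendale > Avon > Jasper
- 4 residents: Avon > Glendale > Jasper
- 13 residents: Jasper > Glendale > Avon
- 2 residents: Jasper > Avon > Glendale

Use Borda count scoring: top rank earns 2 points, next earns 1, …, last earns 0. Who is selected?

Borda scores:
  Avon: 12·2 + 10·1 + 4·2 + 13·0 + 2·1 = 44
  Glendale: 12·0 + 10·2 + 4·1 + 13·1 + 2·0 = 37
  Jasper: 12·1 + 10·0 + 4·0 + 13·2 + 2·2 = 42
Avon has the highest total.

Avon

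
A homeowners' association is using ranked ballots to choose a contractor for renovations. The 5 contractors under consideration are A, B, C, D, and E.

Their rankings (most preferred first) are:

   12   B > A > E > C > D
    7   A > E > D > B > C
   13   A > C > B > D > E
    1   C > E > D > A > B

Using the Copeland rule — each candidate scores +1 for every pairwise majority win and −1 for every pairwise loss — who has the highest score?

Pairwise results:
  A vs B: A wins 21–12.
  A vs C: A wins 32–1.
  A vs D: A wins 32–1.
  A vs E: A wins 32–1.
  B vs C: B wins 19–14.
  B vs D: B wins 25–8.
  B vs E: B wins 25–8.
  C vs D: C wins 26–7.
  C vs E: E wins 19–14.
  D vs E: E wins 20–13.
Copeland scores (wins − losses):
  A: 4 − 0 = 4
  B: 3 − 1 = 2
  C: 1 − 3 = -2
  D: 0 − 4 = -4
  E: 2 − 2 = 0
A has the best Copeland score.

A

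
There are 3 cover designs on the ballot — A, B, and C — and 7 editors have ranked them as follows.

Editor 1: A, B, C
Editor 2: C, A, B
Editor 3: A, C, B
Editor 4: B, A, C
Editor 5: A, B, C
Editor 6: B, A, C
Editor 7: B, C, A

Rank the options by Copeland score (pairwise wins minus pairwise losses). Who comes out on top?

A

Pairwise results:
  A vs B: A wins 4–3.
  A vs C: A wins 5–2.
  B vs C: B wins 5–2.
Copeland scores (wins − losses):
  A: 2 − 0 = 2
  B: 1 − 1 = 0
  C: 0 − 2 = -2
A has the best Copeland score.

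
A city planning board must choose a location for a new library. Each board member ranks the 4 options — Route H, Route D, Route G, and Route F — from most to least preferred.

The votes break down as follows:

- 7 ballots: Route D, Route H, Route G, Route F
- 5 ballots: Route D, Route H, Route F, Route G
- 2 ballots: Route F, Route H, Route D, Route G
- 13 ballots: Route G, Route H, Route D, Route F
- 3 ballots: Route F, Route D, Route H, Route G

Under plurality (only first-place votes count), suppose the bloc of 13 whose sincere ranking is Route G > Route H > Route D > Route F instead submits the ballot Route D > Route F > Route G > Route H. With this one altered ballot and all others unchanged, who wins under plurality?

First-place totals with the altered ballot: Route H 0, Route D 25, Route G 0, Route F 5.
The switch changes the winner from Route G to Route D.

Route D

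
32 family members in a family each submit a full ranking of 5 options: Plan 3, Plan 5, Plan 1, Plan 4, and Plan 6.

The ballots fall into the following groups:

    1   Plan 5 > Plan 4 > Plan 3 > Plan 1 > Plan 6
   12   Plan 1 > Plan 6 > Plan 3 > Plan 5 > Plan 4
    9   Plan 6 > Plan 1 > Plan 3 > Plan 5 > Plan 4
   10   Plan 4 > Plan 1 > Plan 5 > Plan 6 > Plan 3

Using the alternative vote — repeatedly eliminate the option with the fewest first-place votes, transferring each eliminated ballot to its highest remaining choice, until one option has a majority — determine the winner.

Round 1: Plan 1 12, Plan 4 10, Plan 6 9, Plan 5 1, Plan 3 0. Plan 3 has the fewest and is eliminated.
Round 2: Plan 1 12, Plan 4 10, Plan 6 9, Plan 5 1. Plan 5 has the fewest and is eliminated.
Round 3: Plan 1 12, Plan 4 11, Plan 6 9. Plan 6 has the fewest and is eliminated.
Round 4: Plan 1 21, Plan 4 11. Plan 1 has a majority.

Plan 1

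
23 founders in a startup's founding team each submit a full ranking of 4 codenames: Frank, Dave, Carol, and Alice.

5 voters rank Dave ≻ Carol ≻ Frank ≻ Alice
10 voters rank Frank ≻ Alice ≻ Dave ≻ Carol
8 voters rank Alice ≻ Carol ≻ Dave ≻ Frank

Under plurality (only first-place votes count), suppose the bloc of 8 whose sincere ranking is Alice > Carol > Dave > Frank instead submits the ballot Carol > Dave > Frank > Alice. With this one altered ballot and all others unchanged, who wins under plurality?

Frank

First-place totals with the altered ballot: Frank 10, Dave 5, Carol 8, Alice 0.
The winner is unchanged: still Frank.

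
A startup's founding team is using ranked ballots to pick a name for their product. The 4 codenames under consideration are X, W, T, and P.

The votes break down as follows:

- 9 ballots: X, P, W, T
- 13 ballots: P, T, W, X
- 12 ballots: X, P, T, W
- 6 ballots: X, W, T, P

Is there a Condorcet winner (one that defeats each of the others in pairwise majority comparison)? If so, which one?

Head-to-head results (40 voters total):
X vs W: X wins 27–13.
X vs T: X wins 27–13.
X vs P: X wins 27–13.
W vs T: T wins 25–15.
W vs P: P wins 34–6.
T vs P: P wins 34–6.
X beats each rival — W (27–13), T (27–13), P (27–13) — so X is the Condorcet winner.

X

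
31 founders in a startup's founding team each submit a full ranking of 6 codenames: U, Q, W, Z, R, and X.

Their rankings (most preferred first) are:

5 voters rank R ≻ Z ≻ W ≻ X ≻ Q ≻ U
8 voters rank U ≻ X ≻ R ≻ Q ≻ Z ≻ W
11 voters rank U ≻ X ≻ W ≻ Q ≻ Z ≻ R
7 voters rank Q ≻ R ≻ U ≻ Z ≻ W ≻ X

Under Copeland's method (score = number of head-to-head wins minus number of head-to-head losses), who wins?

Pairwise results:
  U vs Q: U wins 19–12.
  U vs W: U wins 26–5.
  U vs Z: U wins 26–5.
  U vs R: U wins 19–12.
  U vs X: U wins 26–5.
  Q vs W: W wins 16–15.
  Q vs Z: Q wins 26–5.
  Q vs R: Q wins 18–13.
  Q vs X: X wins 24–7.
  W vs Z: Z wins 20–11.
  W vs R: R wins 20–11.
  W vs X: X wins 19–12.
  Z vs R: R wins 20–11.
  Z vs X: X wins 19–12.
  R vs X: X wins 19–12.
Copeland scores (wins − losses):
  U: 5 − 0 = 5
  Q: 2 − 3 = -1
  W: 1 − 4 = -3
  Z: 1 − 4 = -3
  R: 2 − 3 = -1
  X: 4 − 1 = 3
U has the best Copeland score.

U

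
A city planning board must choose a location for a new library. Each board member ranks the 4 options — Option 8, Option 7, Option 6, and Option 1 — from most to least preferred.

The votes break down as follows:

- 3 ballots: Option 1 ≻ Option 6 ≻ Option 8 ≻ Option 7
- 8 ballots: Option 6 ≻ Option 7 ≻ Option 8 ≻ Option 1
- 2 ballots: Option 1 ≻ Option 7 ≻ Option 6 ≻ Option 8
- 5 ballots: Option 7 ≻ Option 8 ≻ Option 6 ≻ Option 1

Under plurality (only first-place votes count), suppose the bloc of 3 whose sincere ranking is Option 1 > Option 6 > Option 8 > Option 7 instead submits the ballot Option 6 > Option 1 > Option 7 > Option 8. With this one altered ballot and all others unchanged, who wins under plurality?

First-place totals with the altered ballot: Option 8 0, Option 7 5, Option 6 11, Option 1 2.
The winner is unchanged: still Option 6.

Option 6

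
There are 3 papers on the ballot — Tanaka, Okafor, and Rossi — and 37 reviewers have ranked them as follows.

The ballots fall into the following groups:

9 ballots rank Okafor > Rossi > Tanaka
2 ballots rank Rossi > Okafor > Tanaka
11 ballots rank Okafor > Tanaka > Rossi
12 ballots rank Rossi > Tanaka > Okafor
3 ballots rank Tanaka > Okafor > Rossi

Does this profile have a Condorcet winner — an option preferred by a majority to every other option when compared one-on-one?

Yes

Head-to-head results (37 voters total):
Tanaka vs Okafor: Okafor wins 22–15.
Tanaka vs Rossi: Rossi wins 23–14.
Okafor vs Rossi: Okafor wins 23–14.
Okafor beats each rival — Tanaka (22–15), Rossi (23–14) — so Okafor is the Condorcet winner.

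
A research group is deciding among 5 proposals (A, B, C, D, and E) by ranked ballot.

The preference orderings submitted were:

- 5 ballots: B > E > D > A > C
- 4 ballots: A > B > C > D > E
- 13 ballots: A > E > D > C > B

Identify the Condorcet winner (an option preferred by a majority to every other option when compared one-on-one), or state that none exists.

A

Head-to-head results (22 voters total):
A vs B: A wins 17–5.
A vs C: A wins 22–0.
A vs D: A wins 17–5.
A vs E: A wins 17–5.
B vs C: C wins 13–9.
B vs D: D wins 13–9.
B vs E: E wins 13–9.
C vs D: D wins 18–4.
C vs E: E wins 18–4.
D vs E: E wins 18–4.
A beats each rival — B (17–5), C (22–0), D (17–5), E (17–5) — so A is the Condorcet winner.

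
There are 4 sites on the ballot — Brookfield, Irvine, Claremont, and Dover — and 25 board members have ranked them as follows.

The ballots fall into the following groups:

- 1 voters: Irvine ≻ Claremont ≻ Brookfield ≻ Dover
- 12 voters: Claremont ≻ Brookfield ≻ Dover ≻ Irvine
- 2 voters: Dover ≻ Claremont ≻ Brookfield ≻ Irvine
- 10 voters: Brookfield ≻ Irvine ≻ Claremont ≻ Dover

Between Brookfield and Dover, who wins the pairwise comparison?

Ballots ranking Brookfield above Dover: 1+12+10 = 23.
Ballots ranking Dover above Brookfield: 2.
Brookfield wins the head-to-head, 23–2.

Brookfield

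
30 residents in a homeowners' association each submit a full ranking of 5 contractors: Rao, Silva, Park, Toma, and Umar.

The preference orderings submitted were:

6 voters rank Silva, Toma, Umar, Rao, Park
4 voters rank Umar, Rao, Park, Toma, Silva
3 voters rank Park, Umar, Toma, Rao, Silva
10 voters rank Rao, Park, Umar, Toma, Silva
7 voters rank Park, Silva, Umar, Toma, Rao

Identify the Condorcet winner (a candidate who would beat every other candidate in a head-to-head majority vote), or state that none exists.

There is no Condorcet winner

Head-to-head results (30 voters total):
Rao vs Silva: Rao wins 17–13.
Rao vs Park: Rao wins 20–10.
Rao vs Toma: Toma wins 16–14.
Rao vs Umar: Umar wins 20–10.
Silva vs Park: Park wins 24–6.
Silva vs Toma: Toma wins 17–13.
Silva vs Umar: Umar wins 17–13.
Park vs Toma: Park wins 24–6.
Park vs Umar: Park wins 20–10.
Toma vs Umar: Umar wins 24–6.
No candidate beats all others: Rao beats Park beats Toma beats Rao, a majority cycle.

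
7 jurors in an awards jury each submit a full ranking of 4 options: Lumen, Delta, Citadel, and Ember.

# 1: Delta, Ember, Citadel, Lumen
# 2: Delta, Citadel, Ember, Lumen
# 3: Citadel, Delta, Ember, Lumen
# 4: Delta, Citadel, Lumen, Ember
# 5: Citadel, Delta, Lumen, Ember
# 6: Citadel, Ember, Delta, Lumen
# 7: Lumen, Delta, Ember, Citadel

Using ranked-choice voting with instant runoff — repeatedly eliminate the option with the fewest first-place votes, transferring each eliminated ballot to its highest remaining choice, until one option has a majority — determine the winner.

Delta

Round 1: Delta 3, Citadel 3, Lumen 1, Ember 0. Ember has the fewest and is eliminated.
Round 2: Delta 3, Citadel 3, Lumen 1. Lumen has the fewest and is eliminated.
Round 3: Delta 4, Citadel 3. Delta has a majority.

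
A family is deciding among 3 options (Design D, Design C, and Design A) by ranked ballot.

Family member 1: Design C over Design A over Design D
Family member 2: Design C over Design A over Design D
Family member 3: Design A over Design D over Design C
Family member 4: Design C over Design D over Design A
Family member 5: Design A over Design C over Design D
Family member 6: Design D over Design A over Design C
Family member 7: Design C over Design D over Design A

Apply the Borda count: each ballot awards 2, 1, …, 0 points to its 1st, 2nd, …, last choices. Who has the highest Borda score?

Borda scores:
  Design D: 0 + 0 + 1 + 1 + 0 + 2 + 1 = 5
  Design C: 2 + 2 + 0 + 2 + 1 + 0 + 2 = 9
  Design A: 1 + 1 + 2 + 0 + 2 + 1 + 0 = 7
Design C has the highest total.

Design C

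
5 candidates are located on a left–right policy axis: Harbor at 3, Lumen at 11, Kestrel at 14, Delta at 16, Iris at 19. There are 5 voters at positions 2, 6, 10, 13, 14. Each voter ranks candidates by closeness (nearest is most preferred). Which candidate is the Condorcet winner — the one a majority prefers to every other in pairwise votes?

Lumen

With single-peaked preferences on a line, the Condorcet winner is the candidate closest to the median voter.
The median voter (position 10) is closest to Lumen at 11.
Check: Lumen vs Harbor — voters closer to Lumen: 3 of 5.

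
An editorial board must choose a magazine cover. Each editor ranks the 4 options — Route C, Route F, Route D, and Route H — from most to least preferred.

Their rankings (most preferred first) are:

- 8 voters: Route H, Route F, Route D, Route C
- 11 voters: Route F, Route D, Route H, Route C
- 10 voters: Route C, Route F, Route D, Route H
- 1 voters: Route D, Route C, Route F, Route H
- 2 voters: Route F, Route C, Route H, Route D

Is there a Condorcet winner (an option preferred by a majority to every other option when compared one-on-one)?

Yes

Head-to-head results (32 voters total):
Route C vs Route F: Route F wins 21–11.
Route C vs Route D: Route D wins 20–12.
Route C vs Route H: Route H wins 19–13.
Route F vs Route D: Route F wins 31–1.
Route F vs Route H: Route F wins 24–8.
Route D vs Route H: Route D wins 22–10.
Route F beats each rival — Route C (21–11), Route D (31–1), Route H (24–8) — so Route F is the Condorcet winner.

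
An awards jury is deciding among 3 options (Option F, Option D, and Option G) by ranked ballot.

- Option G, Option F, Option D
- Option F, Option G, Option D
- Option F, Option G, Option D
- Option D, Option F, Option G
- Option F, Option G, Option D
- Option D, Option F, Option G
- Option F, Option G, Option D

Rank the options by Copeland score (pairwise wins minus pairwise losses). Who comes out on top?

Option F

Pairwise results:
  Option F vs Option D: Option F wins 5–2.
  Option F vs Option G: Option F wins 6–1.
  Option D vs Option G: Option G wins 5–2.
Copeland scores (wins − losses):
  Option F: 2 − 0 = 2
  Option D: 0 − 2 = -2
  Option G: 1 − 1 = 0
Option F has the best Copeland score.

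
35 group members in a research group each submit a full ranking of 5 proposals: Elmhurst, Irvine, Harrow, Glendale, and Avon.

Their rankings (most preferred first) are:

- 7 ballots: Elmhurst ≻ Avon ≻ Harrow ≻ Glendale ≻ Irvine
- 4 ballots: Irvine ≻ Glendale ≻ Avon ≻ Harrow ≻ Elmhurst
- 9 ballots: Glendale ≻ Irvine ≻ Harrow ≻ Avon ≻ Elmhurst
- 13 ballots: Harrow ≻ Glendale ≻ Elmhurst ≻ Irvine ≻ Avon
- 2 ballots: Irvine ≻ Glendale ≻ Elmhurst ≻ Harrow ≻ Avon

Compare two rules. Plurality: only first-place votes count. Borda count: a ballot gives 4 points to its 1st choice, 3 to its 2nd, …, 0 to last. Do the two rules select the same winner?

Plurality first-place counts: Elmhurst 7, Irvine 6, Harrow 13, Glendale 9, Avon 0 → Harrow.
Borda totals: Elmhurst 58, Irvine 64, Harrow 90, Glendale 100, Avon 38 → Glendale.
The two rules disagree: plurality picks Harrow, Borda picks Glendale.

No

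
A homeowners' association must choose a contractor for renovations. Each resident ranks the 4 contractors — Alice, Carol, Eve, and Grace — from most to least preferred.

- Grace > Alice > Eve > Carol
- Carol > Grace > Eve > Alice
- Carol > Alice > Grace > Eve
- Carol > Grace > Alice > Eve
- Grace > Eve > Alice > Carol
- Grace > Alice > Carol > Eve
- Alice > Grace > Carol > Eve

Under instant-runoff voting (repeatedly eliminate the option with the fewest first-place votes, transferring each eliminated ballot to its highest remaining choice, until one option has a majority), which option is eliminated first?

Round 1: Carol 3, Grace 3, Alice 1, Eve 0. Eve has the fewest and is eliminated.
Round 2: Carol 3, Grace 3, Alice 1. Alice has the fewest and is eliminated.
Round 3: Grace 4, Carol 3. Grace has a majority.

Eve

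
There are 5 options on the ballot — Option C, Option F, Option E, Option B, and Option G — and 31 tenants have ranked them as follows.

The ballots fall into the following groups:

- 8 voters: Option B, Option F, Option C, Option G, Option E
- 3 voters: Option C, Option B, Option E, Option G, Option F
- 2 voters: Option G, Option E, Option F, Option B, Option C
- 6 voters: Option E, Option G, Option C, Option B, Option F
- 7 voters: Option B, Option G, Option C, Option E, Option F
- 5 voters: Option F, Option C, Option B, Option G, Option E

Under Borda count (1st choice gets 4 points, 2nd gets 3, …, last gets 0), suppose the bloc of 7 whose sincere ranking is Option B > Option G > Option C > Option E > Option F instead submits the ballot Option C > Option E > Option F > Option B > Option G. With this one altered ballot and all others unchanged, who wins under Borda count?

Option C

Borda totals with the altered ballot: Option C 83, Option F 62, Option E 57, Option B 66, Option G 42.
The switch changes the winner from Option B to Option C.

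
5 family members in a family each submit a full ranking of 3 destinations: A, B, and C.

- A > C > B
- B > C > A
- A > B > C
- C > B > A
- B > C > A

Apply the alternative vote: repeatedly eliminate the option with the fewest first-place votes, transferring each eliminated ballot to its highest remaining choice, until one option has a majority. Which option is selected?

B

Round 1: A 2, B 2, C 1. C has the fewest and is eliminated.
Round 2: B 3, A 2. B has a majority.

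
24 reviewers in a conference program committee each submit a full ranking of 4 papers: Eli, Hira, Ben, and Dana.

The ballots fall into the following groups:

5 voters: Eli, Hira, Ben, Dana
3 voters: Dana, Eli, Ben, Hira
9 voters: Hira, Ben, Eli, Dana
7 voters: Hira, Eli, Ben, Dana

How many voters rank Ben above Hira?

Ballots ranking Ben above Hira: 3.
Ballots ranking Hira above Ben: 5+9+7 = 21.
So 3 of 24 voters prefer Ben to Hira.

3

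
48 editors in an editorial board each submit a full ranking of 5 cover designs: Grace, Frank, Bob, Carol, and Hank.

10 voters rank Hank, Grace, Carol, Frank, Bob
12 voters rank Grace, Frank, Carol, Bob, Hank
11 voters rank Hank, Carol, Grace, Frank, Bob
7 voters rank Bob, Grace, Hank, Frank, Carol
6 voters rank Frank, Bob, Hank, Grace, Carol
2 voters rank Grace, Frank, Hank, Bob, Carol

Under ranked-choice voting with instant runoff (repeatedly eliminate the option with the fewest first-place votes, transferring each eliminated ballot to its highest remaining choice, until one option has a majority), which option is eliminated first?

Carol

Round 1: Hank 21, Grace 14, Bob 7, Frank 6, Carol 0. Carol has the fewest and is eliminated.
Round 2: Hank 21, Grace 14, Bob 7, Frank 6. Frank has the fewest and is eliminated.
Round 3: Hank 21, Grace 14, Bob 13. Bob has the fewest and is eliminated.
Round 4: Hank 27, Grace 21. Hank has a majority.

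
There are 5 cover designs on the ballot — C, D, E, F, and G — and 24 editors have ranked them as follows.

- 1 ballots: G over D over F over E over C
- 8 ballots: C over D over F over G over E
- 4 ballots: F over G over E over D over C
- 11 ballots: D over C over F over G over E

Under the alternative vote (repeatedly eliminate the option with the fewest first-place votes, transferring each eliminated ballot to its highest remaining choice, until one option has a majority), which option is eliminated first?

Round 1: D 11, C 8, F 4, G 1, E 0. E has the fewest and is eliminated.
Round 2: D 11, C 8, F 4, G 1. G has the fewest and is eliminated.
Round 3: D 12, C 8, F 4. F has the fewest and is eliminated.
Round 4: D 16, C 8. D has a majority.

E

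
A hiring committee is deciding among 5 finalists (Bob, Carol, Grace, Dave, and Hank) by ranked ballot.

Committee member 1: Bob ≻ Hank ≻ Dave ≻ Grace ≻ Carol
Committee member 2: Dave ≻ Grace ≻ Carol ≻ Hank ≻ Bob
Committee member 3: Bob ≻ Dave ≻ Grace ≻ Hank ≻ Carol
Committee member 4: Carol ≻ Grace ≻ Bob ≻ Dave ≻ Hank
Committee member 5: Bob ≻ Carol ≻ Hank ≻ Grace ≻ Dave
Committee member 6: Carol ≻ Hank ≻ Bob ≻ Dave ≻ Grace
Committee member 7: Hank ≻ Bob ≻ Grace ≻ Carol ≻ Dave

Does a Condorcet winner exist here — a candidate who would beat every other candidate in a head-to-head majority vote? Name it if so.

Bob

Head-to-head results (7 voters total):
Bob vs Carol: Bob wins 4–3.
Bob vs Grace: Bob wins 5–2.
Bob vs Dave: Bob wins 6–1.
Bob vs Hank: Bob wins 4–3.
Carol vs Grace: Grace wins 4–3.
Carol vs Dave: Carol wins 4–3.
Carol vs Hank: Carol wins 4–3.
Grace vs Dave: Dave wins 4–3.
Grace vs Hank: Hank wins 4–3.
Dave vs Hank: Hank wins 4–3.
Bob beats each rival — Carol (4–3), Grace (5–2), Dave (6–1), Hank (4–3) — so Bob is the Condorcet winner.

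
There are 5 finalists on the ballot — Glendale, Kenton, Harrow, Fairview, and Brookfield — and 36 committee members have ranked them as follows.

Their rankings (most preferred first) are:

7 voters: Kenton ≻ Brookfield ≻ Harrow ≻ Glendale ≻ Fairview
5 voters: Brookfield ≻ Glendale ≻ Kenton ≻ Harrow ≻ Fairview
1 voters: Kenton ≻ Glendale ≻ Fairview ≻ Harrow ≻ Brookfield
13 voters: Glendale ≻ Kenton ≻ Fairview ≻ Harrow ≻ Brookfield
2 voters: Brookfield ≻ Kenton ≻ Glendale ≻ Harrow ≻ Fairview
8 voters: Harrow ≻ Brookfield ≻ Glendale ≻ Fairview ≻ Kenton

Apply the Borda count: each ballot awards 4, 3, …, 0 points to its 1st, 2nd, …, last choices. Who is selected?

Borda scores:
  Glendale: 7·1 + 5·3 + 3 + 13·4 + 2·2 + 8·2 = 97
  Kenton: 7·4 + 5·2 + 4 + 13·3 + 2·3 + 8·0 = 87
  Harrow: 7·2 + 5·1 + 1 + 13·1 + 2·1 + 8·4 = 67
  Fairview: 7·0 + 5·0 + 2 + 13·2 + 2·0 + 8·1 = 36
  Brookfield: 7·3 + 5·4 + 0 + 13·0 + 2·4 + 8·3 = 73
Glendale has the highest total.

Glendale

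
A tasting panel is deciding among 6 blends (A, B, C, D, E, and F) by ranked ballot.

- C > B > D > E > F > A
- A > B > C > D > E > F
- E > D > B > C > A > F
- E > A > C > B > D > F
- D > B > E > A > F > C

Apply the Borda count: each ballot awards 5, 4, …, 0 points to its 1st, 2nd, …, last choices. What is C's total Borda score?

Borda scores:
  A: 0 + 5 + 1 + 4 + 2 = 12
  B: 4 + 4 + 3 + 2 + 4 = 17
  C: 5 + 3 + 2 + 3 + 0 = 13
  D: 3 + 2 + 4 + 1 + 5 = 15
  E: 2 + 1 + 5 + 5 + 3 = 16
  F: 1 + 0 + 0 + 0 + 1 = 2

13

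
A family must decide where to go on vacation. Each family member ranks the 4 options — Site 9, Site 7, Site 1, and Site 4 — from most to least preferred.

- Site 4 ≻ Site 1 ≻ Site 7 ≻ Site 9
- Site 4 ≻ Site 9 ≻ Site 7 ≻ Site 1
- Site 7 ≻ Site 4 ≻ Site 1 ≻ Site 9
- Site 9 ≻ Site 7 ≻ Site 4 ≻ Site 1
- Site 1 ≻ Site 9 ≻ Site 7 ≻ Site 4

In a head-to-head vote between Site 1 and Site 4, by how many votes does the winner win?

Ballots ranking Site 1 above Site 4: 1.
Ballots ranking Site 4 above Site 1: 4.
Site 4 wins 4–1, a margin of 3.

3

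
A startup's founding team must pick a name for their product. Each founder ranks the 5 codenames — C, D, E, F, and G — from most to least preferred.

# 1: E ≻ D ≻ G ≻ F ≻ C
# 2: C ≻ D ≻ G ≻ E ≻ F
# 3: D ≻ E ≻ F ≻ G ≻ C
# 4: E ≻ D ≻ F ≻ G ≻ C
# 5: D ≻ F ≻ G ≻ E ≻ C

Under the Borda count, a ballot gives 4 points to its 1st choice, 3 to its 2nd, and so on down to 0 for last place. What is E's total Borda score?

Borda scores:
  C: 0 + 4 + 0 + 0 + 0 = 4
  D: 3 + 3 + 4 + 3 + 4 = 17
  E: 4 + 1 + 3 + 4 + 1 = 13
  F: 1 + 0 + 2 + 2 + 3 = 8
  G: 2 + 2 + 1 + 1 + 2 = 8

13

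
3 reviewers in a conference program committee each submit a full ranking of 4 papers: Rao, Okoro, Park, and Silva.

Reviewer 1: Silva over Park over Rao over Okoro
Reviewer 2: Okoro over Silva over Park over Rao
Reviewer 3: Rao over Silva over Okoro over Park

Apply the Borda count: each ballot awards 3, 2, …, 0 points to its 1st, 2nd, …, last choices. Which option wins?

Silva

Borda scores:
  Rao: 1 + 0 + 3 = 4
  Okoro: 0 + 3 + 1 = 4
  Park: 2 + 1 + 0 = 3
  Silva: 3 + 2 + 2 = 7
Silva has the highest total.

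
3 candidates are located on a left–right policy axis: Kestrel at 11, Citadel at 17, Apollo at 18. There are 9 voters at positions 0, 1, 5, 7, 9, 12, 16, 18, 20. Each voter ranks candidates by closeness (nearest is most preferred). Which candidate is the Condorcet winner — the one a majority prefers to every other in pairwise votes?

With single-peaked preferences on a line, the Condorcet winner is the candidate closest to the median voter.
The median voter (position 9) is closest to Kestrel at 11.
Check: Kestrel vs Apollo — voters closer to Kestrel: 6 of 9.

Kestrel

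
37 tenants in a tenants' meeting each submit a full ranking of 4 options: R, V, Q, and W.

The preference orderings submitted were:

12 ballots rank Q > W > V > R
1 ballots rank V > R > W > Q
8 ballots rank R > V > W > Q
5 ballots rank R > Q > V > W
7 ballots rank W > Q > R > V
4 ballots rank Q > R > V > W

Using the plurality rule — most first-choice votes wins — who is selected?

First-place vote totals:
  R: 13
  V: 1
  Q: 16
  W: 7
Q has the most first-place votes.

Q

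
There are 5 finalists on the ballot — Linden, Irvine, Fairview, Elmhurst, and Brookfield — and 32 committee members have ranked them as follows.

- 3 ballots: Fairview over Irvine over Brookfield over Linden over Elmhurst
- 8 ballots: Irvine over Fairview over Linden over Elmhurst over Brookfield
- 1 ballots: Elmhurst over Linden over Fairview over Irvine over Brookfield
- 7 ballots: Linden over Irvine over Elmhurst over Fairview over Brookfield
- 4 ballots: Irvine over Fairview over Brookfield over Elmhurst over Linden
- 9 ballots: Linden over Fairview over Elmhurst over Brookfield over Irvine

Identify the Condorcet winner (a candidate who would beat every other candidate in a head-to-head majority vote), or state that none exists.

Head-to-head results (32 voters total):
Linden vs Irvine: Linden wins 17–15.
Linden vs Fairview: Linden wins 17–15.
Linden vs Elmhurst: Linden wins 27–5.
Linden vs Brookfield: Linden wins 25–7.
Irvine vs Fairview: Irvine wins 19–13.
Irvine vs Elmhurst: Irvine wins 22–10.
Irvine vs Brookfield: Irvine wins 23–9.
Fairview vs Elmhurst: Fairview wins 24–8.
Fairview vs Brookfield: Fairview wins 32–0.
Elmhurst vs Brookfield: Elmhurst wins 25–7.
Linden beats each rival — Irvine (17–15), Fairview (17–15), Elmhurst (27–5), Brookfield (25–7) — so Linden is the Condorcet winner.

Linden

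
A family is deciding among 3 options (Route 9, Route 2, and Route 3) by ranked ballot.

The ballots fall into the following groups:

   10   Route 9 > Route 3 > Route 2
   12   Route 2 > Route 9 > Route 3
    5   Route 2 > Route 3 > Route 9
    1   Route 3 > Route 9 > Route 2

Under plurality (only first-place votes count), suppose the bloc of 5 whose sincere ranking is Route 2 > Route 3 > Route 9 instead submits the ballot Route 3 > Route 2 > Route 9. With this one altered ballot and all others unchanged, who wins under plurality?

Route 2

First-place totals with the altered ballot: Route 9 10, Route 2 12, Route 3 6.
The winner is unchanged: still Route 2.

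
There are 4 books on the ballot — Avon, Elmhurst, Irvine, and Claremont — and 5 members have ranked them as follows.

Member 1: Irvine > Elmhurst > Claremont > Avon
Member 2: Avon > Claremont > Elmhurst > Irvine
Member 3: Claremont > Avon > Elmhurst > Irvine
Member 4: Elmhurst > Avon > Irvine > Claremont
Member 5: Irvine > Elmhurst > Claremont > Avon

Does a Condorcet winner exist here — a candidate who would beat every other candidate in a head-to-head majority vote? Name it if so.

Elmhurst

Head-to-head results (5 voters total):
Avon vs Elmhurst: Elmhurst wins 3–2.
Avon vs Irvine: Avon wins 3–2.
Avon vs Claremont: Claremont wins 3–2.
Elmhurst vs Irvine: Elmhurst wins 3–2.
Elmhurst vs Claremont: Elmhurst wins 3–2.
Irvine vs Claremont: Irvine wins 3–2.
Elmhurst beats each rival — Avon (3–2), Irvine (3–2), Claremont (3–2) — so Elmhurst is the Condorcet winner.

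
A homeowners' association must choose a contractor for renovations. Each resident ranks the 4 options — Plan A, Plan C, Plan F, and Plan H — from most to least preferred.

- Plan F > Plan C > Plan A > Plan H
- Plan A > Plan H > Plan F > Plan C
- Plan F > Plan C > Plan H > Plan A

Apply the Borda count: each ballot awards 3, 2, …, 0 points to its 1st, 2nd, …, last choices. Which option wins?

Plan F

Borda scores:
  Plan A: 1 + 3 + 0 = 4
  Plan C: 2 + 0 + 2 = 4
  Plan F: 3 + 1 + 3 = 7
  Plan H: 0 + 2 + 1 = 3
Plan F has the highest total.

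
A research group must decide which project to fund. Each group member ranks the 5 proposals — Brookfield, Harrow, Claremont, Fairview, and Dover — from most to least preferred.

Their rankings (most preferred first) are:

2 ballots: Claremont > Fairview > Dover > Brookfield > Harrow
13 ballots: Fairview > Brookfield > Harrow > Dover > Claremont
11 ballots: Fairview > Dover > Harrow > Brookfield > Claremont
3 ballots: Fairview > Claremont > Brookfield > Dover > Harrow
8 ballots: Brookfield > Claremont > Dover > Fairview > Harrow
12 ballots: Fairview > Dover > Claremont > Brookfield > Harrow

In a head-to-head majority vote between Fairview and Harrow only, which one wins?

Fairview

Ballots ranking Fairview above Harrow: 2+13+11+3+8+12 = 49.
Ballots ranking Harrow above Fairview: 0.
Fairview wins the head-to-head, 49–0.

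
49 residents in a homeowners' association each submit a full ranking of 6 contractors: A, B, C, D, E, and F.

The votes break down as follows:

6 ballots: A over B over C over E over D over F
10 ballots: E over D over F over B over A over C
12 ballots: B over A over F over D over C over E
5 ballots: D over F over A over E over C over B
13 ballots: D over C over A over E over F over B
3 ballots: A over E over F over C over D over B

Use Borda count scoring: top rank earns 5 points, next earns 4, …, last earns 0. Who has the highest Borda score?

D

Borda scores:
  A: 6·5 + 10·1 + 12·4 + 5·3 + 13·3 + 3·5 = 157
  B: 6·4 + 10·2 + 12·5 + 5·0 + 13·0 + 3·0 = 104
  C: 6·3 + 10·0 + 12·1 + 5·1 + 13·4 + 3·2 = 93
  D: 6·1 + 10·4 + 12·2 + 5·5 + 13·5 + 3·1 = 163
  E: 6·2 + 10·5 + 12·0 + 5·2 + 13·2 + 3·4 = 110
  F: 6·0 + 10·3 + 12·3 + 5·4 + 13·1 + 3·3 = 108
D has the highest total.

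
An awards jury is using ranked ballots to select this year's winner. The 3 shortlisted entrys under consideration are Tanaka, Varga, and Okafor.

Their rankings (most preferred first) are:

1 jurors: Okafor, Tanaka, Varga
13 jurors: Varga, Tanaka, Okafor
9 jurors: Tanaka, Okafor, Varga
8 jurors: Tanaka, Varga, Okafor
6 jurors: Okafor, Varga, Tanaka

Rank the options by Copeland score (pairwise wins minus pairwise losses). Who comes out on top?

Varga

Pairwise results:
  Tanaka vs Varga: Varga wins 19–18.
  Tanaka vs Okafor: Tanaka wins 30–7.
  Varga vs Okafor: Varga wins 21–16.
Copeland scores (wins − losses):
  Tanaka: 1 − 1 = 0
  Varga: 2 − 0 = 2
  Okafor: 0 − 2 = -2
Varga has the best Copeland score.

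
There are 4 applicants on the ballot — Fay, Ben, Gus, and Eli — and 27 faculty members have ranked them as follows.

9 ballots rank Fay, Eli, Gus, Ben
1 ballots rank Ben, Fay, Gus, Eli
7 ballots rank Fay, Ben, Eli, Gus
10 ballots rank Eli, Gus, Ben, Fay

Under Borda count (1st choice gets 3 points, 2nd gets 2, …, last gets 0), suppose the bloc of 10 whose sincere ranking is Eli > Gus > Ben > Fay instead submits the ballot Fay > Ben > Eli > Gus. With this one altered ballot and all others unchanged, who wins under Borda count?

Borda totals with the altered ballot: Fay 80, Ben 37, Gus 10, Eli 35.
The switch changes the winner from Eli to Fay.

Fay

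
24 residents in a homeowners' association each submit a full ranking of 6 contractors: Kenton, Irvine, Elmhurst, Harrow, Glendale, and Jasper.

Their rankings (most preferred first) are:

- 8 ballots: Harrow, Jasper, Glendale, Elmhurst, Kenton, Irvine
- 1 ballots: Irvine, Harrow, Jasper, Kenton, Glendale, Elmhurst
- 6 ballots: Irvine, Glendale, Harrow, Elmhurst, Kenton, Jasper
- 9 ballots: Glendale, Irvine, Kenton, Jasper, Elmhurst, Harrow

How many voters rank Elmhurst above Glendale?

Ballots ranking Elmhurst above Glendale: 0.
Ballots ranking Glendale above Elmhurst: 8+1+6+9 = 24.
So 0 of 24 voters prefer Elmhurst to Glendale.

0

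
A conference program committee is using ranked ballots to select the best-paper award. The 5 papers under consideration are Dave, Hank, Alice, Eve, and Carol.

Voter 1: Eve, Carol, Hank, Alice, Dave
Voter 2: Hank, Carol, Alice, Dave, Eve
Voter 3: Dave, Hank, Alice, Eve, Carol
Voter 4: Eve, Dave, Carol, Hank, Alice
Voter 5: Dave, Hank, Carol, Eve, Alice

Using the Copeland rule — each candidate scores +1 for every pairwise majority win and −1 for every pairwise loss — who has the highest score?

Dave

Pairwise results:
  Dave vs Hank: Dave wins 3–2.
  Dave vs Alice: Dave wins 3–2.
  Dave vs Eve: Dave wins 3–2.
  Dave vs Carol: Dave wins 3–2.
  Hank vs Alice: Hank wins 5–0.
  Hank vs Eve: Hank wins 3–2.
  Hank vs Carol: Hank wins 3–2.
  Alice vs Eve: Eve wins 3–2.
  Alice vs Carol: Carol wins 4–1.
  Eve vs Carol: Eve wins 3–2.
Copeland scores (wins − losses):
  Dave: 4 − 0 = 4
  Hank: 3 − 1 = 2
  Alice: 0 − 4 = -4
  Eve: 2 − 2 = 0
  Carol: 1 − 3 = -2
Dave has the best Copeland score.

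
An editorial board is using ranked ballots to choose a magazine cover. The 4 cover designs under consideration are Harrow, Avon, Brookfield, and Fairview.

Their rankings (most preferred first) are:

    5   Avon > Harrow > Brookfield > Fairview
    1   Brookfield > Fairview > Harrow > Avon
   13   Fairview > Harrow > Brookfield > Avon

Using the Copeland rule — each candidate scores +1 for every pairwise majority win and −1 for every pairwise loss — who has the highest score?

Fairview

Pairwise results:
  Harrow vs Avon: Harrow wins 14–5.
  Harrow vs Brookfield: Harrow wins 18–1.
  Harrow vs Fairview: Fairview wins 14–5.
  Avon vs Brookfield: Brookfield wins 14–5.
  Avon vs Fairview: Fairview wins 14–5.
  Brookfield vs Fairview: Fairview wins 13–6.
Copeland scores (wins − losses):
  Harrow: 2 − 1 = 1
  Avon: 0 − 3 = -3
  Brookfield: 1 − 2 = -1
  Fairview: 3 − 0 = 3
Fairview has the best Copeland score.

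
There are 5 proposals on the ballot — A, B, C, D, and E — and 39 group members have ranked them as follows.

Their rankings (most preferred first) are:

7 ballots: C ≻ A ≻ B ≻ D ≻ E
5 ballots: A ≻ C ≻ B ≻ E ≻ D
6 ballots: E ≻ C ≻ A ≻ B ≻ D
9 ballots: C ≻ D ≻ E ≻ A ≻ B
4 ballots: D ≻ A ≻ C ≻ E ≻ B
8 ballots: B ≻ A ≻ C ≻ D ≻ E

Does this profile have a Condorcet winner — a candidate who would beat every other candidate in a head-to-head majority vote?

Head-to-head results (39 voters total):
A vs B: A wins 31–8.
A vs C: C wins 22–17.
A vs D: A wins 26–13.
A vs E: A wins 24–15.
B vs C: C wins 31–8.
B vs D: B wins 26–13.
B vs E: B wins 20–19.
C vs D: C wins 35–4.
C vs E: C wins 33–6.
D vs E: D wins 28–11.
C beats each rival — A (22–17), B (31–8), D (35–4), E (33–6) — so C is the Condorcet winner.

Yes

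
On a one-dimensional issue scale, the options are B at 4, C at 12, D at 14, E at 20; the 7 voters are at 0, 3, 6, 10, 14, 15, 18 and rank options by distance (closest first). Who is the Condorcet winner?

C

With single-peaked preferences on a line, the Condorcet winner is the candidate closest to the median voter.
The median voter (position 10) is closest to C at 12.
Check: C vs B — voters closer to C: 4 of 7.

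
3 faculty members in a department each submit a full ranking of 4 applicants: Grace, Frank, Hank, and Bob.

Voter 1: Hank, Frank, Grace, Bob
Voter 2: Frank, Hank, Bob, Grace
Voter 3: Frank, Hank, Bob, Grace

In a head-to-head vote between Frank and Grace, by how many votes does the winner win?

3

Ballots ranking Frank above Grace: 3.
Ballots ranking Grace above Frank: 0.
Frank wins 3–0, a margin of 3.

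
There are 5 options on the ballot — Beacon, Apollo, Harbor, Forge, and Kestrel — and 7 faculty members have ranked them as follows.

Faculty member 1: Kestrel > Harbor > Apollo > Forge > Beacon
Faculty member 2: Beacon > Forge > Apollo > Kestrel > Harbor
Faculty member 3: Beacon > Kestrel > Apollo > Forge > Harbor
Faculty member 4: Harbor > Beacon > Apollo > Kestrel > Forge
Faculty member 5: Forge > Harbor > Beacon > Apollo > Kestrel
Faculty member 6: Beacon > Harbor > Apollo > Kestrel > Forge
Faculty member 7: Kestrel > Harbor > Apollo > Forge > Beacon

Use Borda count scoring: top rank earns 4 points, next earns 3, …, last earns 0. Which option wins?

Beacon

Borda scores:
  Beacon: 0 + 4 + 4 + 3 + 2 + 4 + 0 = 17
  Apollo: 2 + 2 + 2 + 2 + 1 + 2 + 2 = 13
  Harbor: 3 + 0 + 0 + 4 + 3 + 3 + 3 = 16
  Forge: 1 + 3 + 1 + 0 + 4 + 0 + 1 = 10
  Kestrel: 4 + 1 + 3 + 1 + 0 + 1 + 4 = 14
Beacon has the highest total.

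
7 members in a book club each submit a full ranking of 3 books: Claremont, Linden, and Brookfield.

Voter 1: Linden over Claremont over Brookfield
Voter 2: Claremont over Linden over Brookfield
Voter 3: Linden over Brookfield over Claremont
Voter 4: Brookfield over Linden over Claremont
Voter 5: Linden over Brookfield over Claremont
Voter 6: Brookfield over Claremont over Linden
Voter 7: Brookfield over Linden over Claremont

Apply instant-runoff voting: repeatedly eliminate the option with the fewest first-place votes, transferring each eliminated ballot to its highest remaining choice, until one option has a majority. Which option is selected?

Round 1: Linden 3, Brookfield 3, Claremont 1. Claremont has the fewest and is eliminated.
Round 2: Linden 4, Brookfield 3. Linden has a majority.

Linden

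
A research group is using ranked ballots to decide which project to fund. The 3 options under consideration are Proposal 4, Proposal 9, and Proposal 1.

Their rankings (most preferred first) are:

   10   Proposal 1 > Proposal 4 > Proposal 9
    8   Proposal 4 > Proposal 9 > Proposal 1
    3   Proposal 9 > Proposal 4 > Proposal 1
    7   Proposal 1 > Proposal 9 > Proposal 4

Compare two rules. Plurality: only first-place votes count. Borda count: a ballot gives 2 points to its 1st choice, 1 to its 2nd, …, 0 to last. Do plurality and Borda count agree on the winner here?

Yes

Plurality first-place counts: Proposal 4 8, Proposal 9 3, Proposal 1 17 → Proposal 1.
Borda totals: Proposal 4 29, Proposal 9 21, Proposal 1 34 → Proposal 1.
The two rules agree on Proposal 1.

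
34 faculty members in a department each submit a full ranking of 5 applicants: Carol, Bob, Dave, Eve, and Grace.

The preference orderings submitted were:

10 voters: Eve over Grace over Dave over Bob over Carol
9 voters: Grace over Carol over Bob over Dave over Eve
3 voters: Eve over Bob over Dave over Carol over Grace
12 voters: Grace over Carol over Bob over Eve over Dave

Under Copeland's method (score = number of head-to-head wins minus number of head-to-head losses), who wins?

Grace

Pairwise results:
  Carol vs Bob: Carol wins 21–13.
  Carol vs Dave: Carol wins 21–13.
  Carol vs Eve: Carol wins 21–13.
  Carol vs Grace: Grace wins 31–3.
  Bob vs Dave: Bob wins 24–10.
  Bob vs Eve: Bob wins 21–13.
  Bob vs Grace: Grace wins 31–3.
  Dave vs Eve: Eve wins 25–9.
  Dave vs Grace: Grace wins 31–3.
  Eve vs Grace: Grace wins 21–13.
Copeland scores (wins − losses):
  Carol: 3 − 1 = 2
  Bob: 2 − 2 = 0
  Dave: 0 − 4 = -4
  Eve: 1 − 3 = -2
  Grace: 4 − 0 = 4
Grace has the best Copeland score.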